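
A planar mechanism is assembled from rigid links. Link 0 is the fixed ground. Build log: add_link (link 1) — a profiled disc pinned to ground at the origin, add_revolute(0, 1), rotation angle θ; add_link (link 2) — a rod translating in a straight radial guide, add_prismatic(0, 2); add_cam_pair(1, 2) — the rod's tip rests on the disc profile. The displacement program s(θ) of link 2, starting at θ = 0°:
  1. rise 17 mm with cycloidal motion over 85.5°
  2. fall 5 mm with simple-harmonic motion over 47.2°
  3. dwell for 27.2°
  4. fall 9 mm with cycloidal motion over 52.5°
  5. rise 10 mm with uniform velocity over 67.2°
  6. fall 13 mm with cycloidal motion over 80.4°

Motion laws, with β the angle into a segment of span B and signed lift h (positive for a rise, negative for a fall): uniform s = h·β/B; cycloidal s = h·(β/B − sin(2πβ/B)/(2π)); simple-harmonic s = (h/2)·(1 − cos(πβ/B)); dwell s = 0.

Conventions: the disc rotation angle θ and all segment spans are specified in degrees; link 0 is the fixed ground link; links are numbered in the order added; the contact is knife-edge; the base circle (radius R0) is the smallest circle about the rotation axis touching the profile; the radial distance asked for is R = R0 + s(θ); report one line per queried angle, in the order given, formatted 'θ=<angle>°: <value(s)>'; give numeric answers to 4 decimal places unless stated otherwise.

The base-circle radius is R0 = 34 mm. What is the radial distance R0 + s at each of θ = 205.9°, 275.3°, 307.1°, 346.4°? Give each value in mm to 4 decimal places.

seg 1 [0°–85.5°] cycloidal, h=17: full span → s += 17 → s = 17.0000
seg 2 [85.5°–132.7°] simple-harmonic, h=-5: full span → s += -5 → s = 12.0000
seg 3 [132.7°–159.9°] dwell: s stays 12.0000
seg 4 [159.9°–212.4°] cycloidal, h=-9: θ=205.9° here. β=46, B=52.5. -9·(0.8762 − sin(2π·0.8762)/(2π)) = -8.8910 → s = 3.1090
seg 4 [159.9°–212.4°] cycloidal, h=-9: full span → s += -9 → s = 3.0000
seg 5 [212.4°–279.6°] uniform, h=10: θ=275.3° here. β=62.9, B=67.2. 10·62.9/67.2 = 9.3601 → s = 12.3601
seg 5 [212.4°–279.6°] uniform, h=10: full span → s += 10 → s = 13.0000
seg 6 [279.6°–360°] cycloidal, h=-13: θ=307.1° here. β=27.5, B=80.4. -13·(0.3420 − sin(2π·0.3420)/(2π)) = -2.7139 → s = 10.2861
seg 6 [279.6°–360°] cycloidal, h=-13: θ=346.4° here. β=66.8, B=80.4. -13·(0.8308 − sin(2π·0.8308)/(2π)) = -12.6088 → s = 0.3912
θ=205.9°: R = R0 + s = 34 + 3.1090 = 37.1090
θ=275.3°: R = R0 + s = 34 + 12.3601 = 46.3601
θ=307.1°: R = R0 + s = 34 + 10.2861 = 44.2861
θ=346.4°: R = R0 + s = 34 + 0.3912 = 34.3912

θ=205.9°: 37.1090
θ=275.3°: 46.3601
θ=307.1°: 44.2861
θ=346.4°: 34.3912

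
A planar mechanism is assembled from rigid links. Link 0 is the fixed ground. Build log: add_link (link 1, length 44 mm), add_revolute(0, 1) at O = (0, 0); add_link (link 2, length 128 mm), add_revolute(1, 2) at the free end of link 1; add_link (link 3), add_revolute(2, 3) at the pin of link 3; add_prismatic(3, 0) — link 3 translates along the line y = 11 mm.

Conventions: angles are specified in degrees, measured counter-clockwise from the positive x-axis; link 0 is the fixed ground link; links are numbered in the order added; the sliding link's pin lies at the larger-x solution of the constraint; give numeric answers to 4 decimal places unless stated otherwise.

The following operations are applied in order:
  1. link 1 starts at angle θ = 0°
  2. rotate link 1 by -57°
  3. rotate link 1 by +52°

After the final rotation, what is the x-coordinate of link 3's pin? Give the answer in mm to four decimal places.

geometry: r = 44 mm, L = 128 mm, e = 11 mm; θ starts at 0°
rotate link 1 by -57°: θ ← 0° -57° = -57°
rotate link 1 by +52°: θ ← -57° +52° = -5°
crank pin P = (r cos θ, r sin θ) = (43.832567, -3.834853)
h = r sin θ − e = -3.834853 − 11 = -14.834853
x = r cos θ + √(L² − h²) = 43.832567 + 127.137434 = 170.970001

170.9700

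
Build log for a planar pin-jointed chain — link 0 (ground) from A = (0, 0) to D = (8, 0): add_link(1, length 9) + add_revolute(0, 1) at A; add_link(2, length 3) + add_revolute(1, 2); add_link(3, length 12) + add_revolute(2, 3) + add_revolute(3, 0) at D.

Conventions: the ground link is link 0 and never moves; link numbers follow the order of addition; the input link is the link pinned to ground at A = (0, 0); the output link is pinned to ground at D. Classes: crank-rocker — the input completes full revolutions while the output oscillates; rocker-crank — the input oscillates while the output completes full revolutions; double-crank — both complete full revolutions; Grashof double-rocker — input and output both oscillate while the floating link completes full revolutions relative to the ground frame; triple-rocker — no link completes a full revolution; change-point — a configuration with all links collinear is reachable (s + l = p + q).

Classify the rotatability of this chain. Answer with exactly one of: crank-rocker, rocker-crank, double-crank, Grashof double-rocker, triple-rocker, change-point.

lengths: ground=8, input=9, coupler=3, output=12
sorted: s=3 (shortest), l=12 (longest), p+q=17
s + l = 15 vs p + q = 17
s + l < p + q (Grashof) with shortest = coupler link → Grashof double-rocker

Grashof double-rocker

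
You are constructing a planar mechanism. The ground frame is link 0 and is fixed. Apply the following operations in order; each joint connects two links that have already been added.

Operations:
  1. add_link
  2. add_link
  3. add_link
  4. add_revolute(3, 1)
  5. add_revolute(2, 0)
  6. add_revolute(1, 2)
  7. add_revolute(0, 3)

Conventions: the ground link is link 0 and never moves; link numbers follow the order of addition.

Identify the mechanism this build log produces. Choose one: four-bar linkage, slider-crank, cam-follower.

links: 4 (incl. ground); joints: 4 revolute, 0 prismatic, 0 higher (cam) pair, forming one closed loop
4 links in a single 4R loop → four-bar linkage

four-bar linkage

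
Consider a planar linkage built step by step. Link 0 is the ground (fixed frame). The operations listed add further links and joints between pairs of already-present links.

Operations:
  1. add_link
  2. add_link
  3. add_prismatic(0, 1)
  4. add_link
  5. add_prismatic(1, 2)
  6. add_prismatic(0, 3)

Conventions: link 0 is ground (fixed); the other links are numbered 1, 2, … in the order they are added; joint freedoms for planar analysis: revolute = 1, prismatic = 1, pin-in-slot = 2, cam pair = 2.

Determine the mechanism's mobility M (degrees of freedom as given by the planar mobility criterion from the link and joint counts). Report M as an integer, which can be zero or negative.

link 0 = ground. State L|J1|J2 = 1|0|0
+link1  2|0|0
+link2  3|0|0
P(0,1) f=1→J1  3|1|0
+link3  4|1|0
P(1,2) f=1→J1  4|2|0
P(0,3) f=1→J1  4|3|0
M = 3(4−1)−2·3−0 = 9−6−0 = 3

M = 3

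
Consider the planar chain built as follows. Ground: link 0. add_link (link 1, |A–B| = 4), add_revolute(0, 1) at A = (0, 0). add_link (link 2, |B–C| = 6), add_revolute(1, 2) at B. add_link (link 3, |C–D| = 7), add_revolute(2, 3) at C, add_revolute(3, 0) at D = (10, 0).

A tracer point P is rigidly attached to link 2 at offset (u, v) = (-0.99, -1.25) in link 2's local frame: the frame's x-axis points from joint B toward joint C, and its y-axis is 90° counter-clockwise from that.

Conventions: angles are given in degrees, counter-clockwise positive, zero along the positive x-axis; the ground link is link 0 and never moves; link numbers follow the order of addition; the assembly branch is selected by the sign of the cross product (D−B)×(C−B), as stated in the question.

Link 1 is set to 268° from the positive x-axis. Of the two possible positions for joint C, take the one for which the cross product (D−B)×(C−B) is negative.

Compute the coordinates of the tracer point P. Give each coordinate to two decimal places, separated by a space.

A=(0,0), D=(10.00,0)
B = A + 4.00·(cos268°, sin268°) = (-0.1396, -3.9976)
|BD| = 10.8992
circle(B,6.00) ∩ circle(D,7.00): a=4.8532, h=3.5279
  candidates: C₊=(3.0814,1.0646) cross=38.452; C₋=(5.6694,-5.4996) cross=-38.452
  branch - wants cross < 0 → take C=(5.6694,-5.4996) (cross=-38.452)
ex = (C−B)/|BC| = (0.9682,-0.2503); ey = (0.2503,0.9682)
P = B + -0.99·ex + -1.25·ey = (-1.4110,-4.9599)

-1.41 -4.96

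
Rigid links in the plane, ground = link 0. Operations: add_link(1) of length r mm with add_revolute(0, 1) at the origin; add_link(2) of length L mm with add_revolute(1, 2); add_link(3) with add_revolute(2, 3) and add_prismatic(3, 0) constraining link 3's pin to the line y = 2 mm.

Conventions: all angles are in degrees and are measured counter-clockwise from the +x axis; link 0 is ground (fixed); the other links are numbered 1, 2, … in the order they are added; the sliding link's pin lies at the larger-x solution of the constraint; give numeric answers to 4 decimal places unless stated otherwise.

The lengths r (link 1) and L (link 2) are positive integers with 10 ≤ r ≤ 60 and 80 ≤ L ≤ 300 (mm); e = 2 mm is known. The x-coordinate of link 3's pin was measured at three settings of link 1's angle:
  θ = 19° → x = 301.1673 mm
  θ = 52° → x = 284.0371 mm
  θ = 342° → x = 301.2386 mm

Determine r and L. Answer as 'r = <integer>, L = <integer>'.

constraint per measurement: (x − r cos θ)² + (r sin θ − e)² = L²
subtracting the θ₁ and θ₂ equations cancels the r² and L² terms:
r = (x₁² − x₂²) / (2[(x₁cos θ₁ + e sin θ₁) − (x₂cos θ₂ + e sin θ₂)]) = 46.0000 → r = 46
L² = (x₁ − r cos θ₁)² + (r sin θ₁ − e)² = 66563.9846 → L = 258.0000 → L = 258
check at θ₃=342°: x = 301.2386 (printed 301.2386) ✓

r = 46, L = 258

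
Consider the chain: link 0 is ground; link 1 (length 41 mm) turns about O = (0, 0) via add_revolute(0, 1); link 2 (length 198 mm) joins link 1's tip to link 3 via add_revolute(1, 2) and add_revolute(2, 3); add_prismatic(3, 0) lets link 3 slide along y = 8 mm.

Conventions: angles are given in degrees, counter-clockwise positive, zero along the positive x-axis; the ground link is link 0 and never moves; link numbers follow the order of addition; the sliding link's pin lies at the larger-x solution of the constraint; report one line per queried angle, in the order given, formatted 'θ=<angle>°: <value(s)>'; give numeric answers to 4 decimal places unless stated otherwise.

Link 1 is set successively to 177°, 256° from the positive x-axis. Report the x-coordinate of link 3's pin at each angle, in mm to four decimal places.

geometry: r = 41 mm, L = 198 mm, e = 8 mm
θ=177°: crank pin P = (r cos θ, r sin θ) = (-40.943811, 2.145774)
θ=177°: h = r sin θ − e = 2.145774 − 8 = -5.854226
θ=177°: x = r cos θ + √(L² − h²) = -40.943811 + 197.913436 = 156.969625
θ=256°: crank pin P = (r cos θ, r sin θ) = (-9.918798, -39.782125)
θ=256°: h = r sin θ − e = -39.782125 − 8 = -47.782125
θ=256°: x = r cos θ + √(L² − h²) = -9.918798 + 192.148038 = 182.229240

θ=177°: 156.9696
θ=256°: 182.2292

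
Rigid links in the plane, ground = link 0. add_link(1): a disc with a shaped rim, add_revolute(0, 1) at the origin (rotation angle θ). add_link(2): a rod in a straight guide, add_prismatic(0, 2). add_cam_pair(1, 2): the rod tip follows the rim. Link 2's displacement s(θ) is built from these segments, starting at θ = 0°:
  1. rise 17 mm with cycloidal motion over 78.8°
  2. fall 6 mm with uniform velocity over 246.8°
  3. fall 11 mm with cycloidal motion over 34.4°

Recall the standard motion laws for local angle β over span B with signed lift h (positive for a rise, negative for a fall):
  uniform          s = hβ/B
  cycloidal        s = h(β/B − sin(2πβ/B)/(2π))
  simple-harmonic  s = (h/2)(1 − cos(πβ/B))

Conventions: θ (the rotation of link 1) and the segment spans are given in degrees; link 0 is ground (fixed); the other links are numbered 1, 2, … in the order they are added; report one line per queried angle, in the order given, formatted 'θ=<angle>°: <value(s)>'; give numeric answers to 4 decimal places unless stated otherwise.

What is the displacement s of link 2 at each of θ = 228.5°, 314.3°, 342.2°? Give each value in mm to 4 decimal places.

segment 1 (0° to 78.8°, cycloidal, h = 17) is passed completely: s = 0.0000 + (17) = 17.0000
θ = 228.5° falls in segment 2 (78.8° to 325.6°, uniform, h = -6): β = 228.5 − 78.8 = 149.7°, B = 246.8°; Δs = -6·149.7/246.8 = -3.6394; s = 17.0000 − 3.6394 = 13.3606
θ = 314.3° falls in segment 2 (78.8° to 325.6°, uniform, h = -6): β = 314.3 − 78.8 = 235.5°, B = 246.8°; Δs = -6·235.5/246.8 = -5.7253; s = 17.0000 − 5.7253 = 11.2747
segment 2 (78.8° to 325.6°, uniform, h = -6) is passed completely: s = 17.0000 + (-6) = 11.0000
θ = 342.2° falls in segment 3 (325.6° to 360°, cycloidal, h = -11): β = 342.2 − 325.6 = 16.6°, B = 34.4°; Δs = -11·(0.4826 − sin(2π·0.4826)/(2π)) = -5.1167; s = 11.0000 − 5.1167 = 5.8833

θ=228.5°: 13.3606
θ=314.3°: 11.2747
θ=342.2°: 5.8833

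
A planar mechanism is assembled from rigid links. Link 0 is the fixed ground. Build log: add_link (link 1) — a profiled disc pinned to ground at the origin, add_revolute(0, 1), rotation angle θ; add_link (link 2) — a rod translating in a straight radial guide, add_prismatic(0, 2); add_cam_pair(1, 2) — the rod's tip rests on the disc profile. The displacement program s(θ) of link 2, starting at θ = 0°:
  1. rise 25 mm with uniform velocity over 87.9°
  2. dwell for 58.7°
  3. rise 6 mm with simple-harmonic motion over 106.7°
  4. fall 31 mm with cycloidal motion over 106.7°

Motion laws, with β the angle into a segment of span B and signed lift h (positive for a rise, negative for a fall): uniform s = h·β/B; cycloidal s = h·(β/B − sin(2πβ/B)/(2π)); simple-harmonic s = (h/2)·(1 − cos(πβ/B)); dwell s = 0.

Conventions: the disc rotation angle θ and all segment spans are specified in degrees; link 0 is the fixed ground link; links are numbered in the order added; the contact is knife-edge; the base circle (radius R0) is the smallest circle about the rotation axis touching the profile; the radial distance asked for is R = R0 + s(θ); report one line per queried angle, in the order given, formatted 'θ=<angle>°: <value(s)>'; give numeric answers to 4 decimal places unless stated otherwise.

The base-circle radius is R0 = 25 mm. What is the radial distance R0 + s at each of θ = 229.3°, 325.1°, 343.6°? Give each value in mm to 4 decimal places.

seg 1 [0°–87.9°] uniform, h=25: full span → s += 25 → s = 25.0000
seg 2 [87.9°–146.6°] dwell: s stays 25.0000
seg 3 [146.6°–253.3°] simple-harmonic, h=6: θ=229.3° here. β=82.7, B=106.7. 6/2·(1 − cos(π·0.7751)) = 5.2816 → s = 30.2816
seg 3 [146.6°–253.3°] simple-harmonic, h=6: full span → s += 6 → s = 31.0000
seg 4 [253.3°–360°] cycloidal, h=-31: θ=325.1° here. β=71.8, B=106.7. -31·(0.6729 − sin(2π·0.6729)/(2π)) = -25.2267 → s = 5.7733
seg 4 [253.3°–360°] cycloidal, h=-31: θ=343.6° here. β=90.3, B=106.7. -31·(0.8463 − sin(2π·0.8463)/(2π)) = -30.2931 → s = 0.7069
θ=229.3°: R = R0 + s = 25 + 30.2816 = 55.2816
θ=325.1°: R = R0 + s = 25 + 5.7733 = 30.7733
θ=343.6°: R = R0 + s = 25 + 0.7069 = 25.7069

θ=229.3°: 55.2816
θ=325.1°: 30.7733
θ=343.6°: 25.7069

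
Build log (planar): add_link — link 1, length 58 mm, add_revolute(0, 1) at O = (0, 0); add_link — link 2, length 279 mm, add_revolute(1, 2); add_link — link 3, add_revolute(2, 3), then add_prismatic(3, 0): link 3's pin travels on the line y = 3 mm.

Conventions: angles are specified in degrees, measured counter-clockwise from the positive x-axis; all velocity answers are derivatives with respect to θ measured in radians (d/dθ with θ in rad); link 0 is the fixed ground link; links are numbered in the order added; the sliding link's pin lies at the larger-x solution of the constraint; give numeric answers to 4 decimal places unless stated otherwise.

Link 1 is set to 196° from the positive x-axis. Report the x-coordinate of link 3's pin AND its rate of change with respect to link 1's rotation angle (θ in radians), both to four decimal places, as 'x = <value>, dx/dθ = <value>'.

geometry: r = 58 mm, L = 279 mm, e = 3 mm
crank pin P = (r cos θ, r sin θ) = (-55.753178, -15.986967)
h = r sin θ − e = -15.986967 − 3 = -18.986967
x = r cos θ + √(L² − h²) = -55.753178 + 278.353184 = 222.600006
dx/dθ = −r sin θ − h·r cos θ/√(L² − h²) (θ in radians; h = -18.986967) = 12.183943

x = 222.6000, dx/dθ = 12.1839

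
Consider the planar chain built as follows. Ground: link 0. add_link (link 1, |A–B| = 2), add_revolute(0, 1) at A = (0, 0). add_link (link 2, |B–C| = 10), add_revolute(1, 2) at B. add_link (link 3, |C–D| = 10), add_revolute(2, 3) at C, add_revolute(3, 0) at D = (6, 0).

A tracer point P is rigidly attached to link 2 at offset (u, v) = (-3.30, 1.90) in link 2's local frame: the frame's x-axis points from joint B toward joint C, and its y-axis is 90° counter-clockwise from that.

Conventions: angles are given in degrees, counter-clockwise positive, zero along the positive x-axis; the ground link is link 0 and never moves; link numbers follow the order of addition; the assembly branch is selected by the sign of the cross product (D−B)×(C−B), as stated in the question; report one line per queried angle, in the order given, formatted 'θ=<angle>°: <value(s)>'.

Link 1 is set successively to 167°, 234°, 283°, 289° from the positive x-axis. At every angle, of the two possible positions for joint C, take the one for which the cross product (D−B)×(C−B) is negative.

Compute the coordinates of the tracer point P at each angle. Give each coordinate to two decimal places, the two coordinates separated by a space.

A=(0,0), D=(6.00,0)
θ=167°: B = A + 2.00·(cos167°, sin167°) = (-1.9487, 0.4499)
θ=167°: |BD| = 7.9615
θ=167°: circle(B,10.00) ∩ circle(D,10.00): a=3.9807, h=9.1735
θ=167°:   candidates: C₊=(2.5440,9.3838) cross=73.035; C₋=(1.5072,-8.9339) cross=-73.035
θ=167°:   branch - wants cross < 0 → take C=(1.5072,-8.9339) (cross=-73.035)
θ=167°: ex = (C−B)/|BC| = (0.3456,-0.9384); ey = (0.9384,0.3456)
θ=167°: P = B + -3.30·ex + 1.90·ey = (-1.3063,4.2032)
θ=234°: B = A + 2.00·(cos234°, sin234°) = (-1.1756, -1.6180)
θ=234°: |BD| = 7.3557
θ=234°: circle(B,10.00) ∩ circle(D,10.00): a=3.6779, h=9.2991
θ=234°:   candidates: C₊=(0.3667,8.2623) cross=68.402; C₋=(4.4577,-9.8804) cross=-68.402
θ=234°:   branch - wants cross < 0 → take C=(4.4577,-9.8804) (cross=-68.402)
θ=234°: ex = (C−B)/|BC| = (0.5633,-0.8262); ey = (0.8262,0.5633)
θ=234°: P = B + -3.30·ex + 1.90·ey = (-1.4647,2.1789)
θ=283°: B = A + 2.00·(cos283°, sin283°) = (0.4499, -1.9487)
θ=283°: |BD| = 5.8823
θ=283°: circle(B,10.00) ∩ circle(D,10.00): a=2.9411, h=9.5577
θ=283°:   candidates: C₊=(0.0586,8.0436) cross=56.221; C₋=(6.3913,-9.9923) cross=-56.221
θ=283°:   branch - wants cross < 0 → take C=(6.3913,-9.9923) (cross=-56.221)
θ=283°: ex = (C−B)/|BC| = (0.5941,-0.8044); ey = (0.8044,0.5941)
θ=283°: P = B + -3.30·ex + 1.90·ey = (0.0175,1.8345)
θ=289°: B = A + 2.00·(cos289°, sin289°) = (0.6511, -1.8910)
θ=289°: |BD| = 5.6733
θ=289°: circle(B,10.00) ∩ circle(D,10.00): a=2.8367, h=9.5892
θ=289°:   candidates: C₊=(0.1293,8.0953) cross=54.403; C₋=(6.5219,-9.9864) cross=-54.403
θ=289°:   branch - wants cross < 0 → take C=(6.5219,-9.9864) (cross=-54.403)
θ=289°: ex = (C−B)/|BC| = (0.5871,-0.8095); ey = (0.8095,0.5871)
θ=289°: P = B + -3.30·ex + 1.90·ey = (0.2519,1.8959)

θ=167°: -1.31 4.20
θ=234°: -1.46 2.18
θ=283°: 0.02 1.83
θ=289°: 0.25 1.90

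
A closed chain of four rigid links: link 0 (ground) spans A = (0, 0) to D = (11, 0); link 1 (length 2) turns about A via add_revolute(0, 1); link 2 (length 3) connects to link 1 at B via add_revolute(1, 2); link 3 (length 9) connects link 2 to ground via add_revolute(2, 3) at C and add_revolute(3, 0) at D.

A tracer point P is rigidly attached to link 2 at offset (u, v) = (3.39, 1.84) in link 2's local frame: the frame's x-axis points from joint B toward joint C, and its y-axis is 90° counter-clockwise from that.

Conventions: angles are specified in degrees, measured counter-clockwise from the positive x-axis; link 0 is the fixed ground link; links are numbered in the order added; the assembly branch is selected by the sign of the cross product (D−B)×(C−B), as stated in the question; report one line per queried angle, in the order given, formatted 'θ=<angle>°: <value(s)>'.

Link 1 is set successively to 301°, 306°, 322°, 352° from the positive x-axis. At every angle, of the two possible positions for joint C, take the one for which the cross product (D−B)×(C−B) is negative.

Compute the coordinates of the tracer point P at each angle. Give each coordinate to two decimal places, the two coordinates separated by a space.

A=(0,0), D=(11.00,0)
θ=301°: B = A + 2.00·(cos301°, sin301°) = (1.0301, -1.7143)
θ=301°: |BD| = 10.1162
θ=301°: circle(B,3.00) ∩ circle(D,9.00): a=1.4995, h=2.5984
θ=301°:   candidates: C₊=(2.0675,1.1006) cross=26.286; C₋=(2.9482,-4.0210) cross=-26.286
θ=301°:   branch - wants cross < 0 → take C=(2.9482,-4.0210) (cross=-26.286)
θ=301°: ex = (C−B)/|BC| = (0.6394,-0.7689); ey = (0.7689,0.6394)
θ=301°: P = B + 3.39·ex + 1.84·ey = (4.6123,-3.1444)
θ=306°: B = A + 2.00·(cos306°, sin306°) = (1.1756, -1.6180)
θ=306°: |BD| = 9.9568
θ=306°: circle(B,3.00) ∩ circle(D,9.00): a=1.3628, h=2.6726
θ=306°:   candidates: C₊=(2.0859,1.2405) cross=26.611; C₋=(2.9545,-4.0337) cross=-26.611
θ=306°:   branch - wants cross < 0 → take C=(2.9545,-4.0337) (cross=-26.611)
θ=306°: ex = (C−B)/|BC| = (0.5930,-0.8052); ey = (0.8052,0.5930)
θ=306°: P = B + 3.39·ex + 1.84·ey = (4.6674,-3.2566)
θ=322°: B = A + 2.00·(cos322°, sin322°) = (1.5760, -1.2313)
θ=322°: |BD| = 9.5041
θ=322°: circle(B,3.00) ∩ circle(D,9.00): a=0.9642, h=2.8408
θ=322°:   candidates: C₊=(2.1640,1.7105) cross=27.000; C₋=(2.9001,-3.9233) cross=-27.000
θ=322°:   branch - wants cross < 0 → take C=(2.9001,-3.9233) (cross=-27.000)
θ=322°: ex = (C−B)/|BC| = (0.4414,-0.8973); ey = (0.8973,0.4414)
θ=322°: P = B + 3.39·ex + 1.84·ey = (4.7234,-3.4611)
θ=352°: B = A + 2.00·(cos352°, sin352°) = (1.9805, -0.2783)
θ=352°: |BD| = 9.0238
θ=352°: circle(B,3.00) ∩ circle(D,9.00): a=0.5224, h=2.9542
θ=352°:   candidates: C₊=(2.4116,2.6905) cross=26.658; C₋=(2.5938,-3.2150) cross=-26.658
θ=352°:   branch - wants cross < 0 → take C=(2.5938,-3.2150) (cross=-26.658)
θ=352°: ex = (C−B)/|BC| = (0.2044,-0.9789); ey = (0.9789,0.2044)
θ=352°: P = B + 3.39·ex + 1.84·ey = (4.4747,-3.2206)

θ=301°: 4.61 -3.14
θ=306°: 4.67 -3.26
θ=322°: 4.72 -3.46
θ=352°: 4.47 -3.22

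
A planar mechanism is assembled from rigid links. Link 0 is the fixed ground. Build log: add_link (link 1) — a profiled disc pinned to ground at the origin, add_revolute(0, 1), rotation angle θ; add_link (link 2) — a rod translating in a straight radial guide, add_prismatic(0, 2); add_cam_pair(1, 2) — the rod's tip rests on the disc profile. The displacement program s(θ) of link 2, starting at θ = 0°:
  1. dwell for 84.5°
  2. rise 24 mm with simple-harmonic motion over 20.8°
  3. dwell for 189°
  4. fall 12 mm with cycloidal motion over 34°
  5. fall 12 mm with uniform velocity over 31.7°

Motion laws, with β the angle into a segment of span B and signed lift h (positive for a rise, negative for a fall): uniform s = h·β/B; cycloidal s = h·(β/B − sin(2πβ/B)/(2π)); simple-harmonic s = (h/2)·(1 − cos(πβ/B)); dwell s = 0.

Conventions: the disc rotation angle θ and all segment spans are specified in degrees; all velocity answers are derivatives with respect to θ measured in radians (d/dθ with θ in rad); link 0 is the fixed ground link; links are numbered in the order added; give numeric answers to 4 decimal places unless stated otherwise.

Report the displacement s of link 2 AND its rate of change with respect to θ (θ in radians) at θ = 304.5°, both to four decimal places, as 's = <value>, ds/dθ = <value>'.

seg 1 [0°–84.5°] dwell: s stays 0.0000
seg 2 [84.5°–105.3°] simple-harmonic, h=24: full span → s += 24 → s = 24.0000
seg 3 [105.3°–294.3°] dwell: s stays 24.0000
seg 4 [294.3°–328.3°] cycloidal, h=-12: θ=304.5° here. β=10.2, B=34. -12·(0.3000 − sin(2π·0.3000)/(2π)) = -1.7836 → s = 22.2164
velocity in seg [294.3°–328.3°] (cycloidal), θ in radians: β = 10.2° = 0.1780 rad, B = 34° = 0.5934 rad; ds/dθ = (h/B)(1 − cos(2πβ/B)) = ((-12)/0.5934)(1 − cos(2π·0.3000)) = -26.470994 mm/rad

s = 22.2164, ds/dθ = -26.4710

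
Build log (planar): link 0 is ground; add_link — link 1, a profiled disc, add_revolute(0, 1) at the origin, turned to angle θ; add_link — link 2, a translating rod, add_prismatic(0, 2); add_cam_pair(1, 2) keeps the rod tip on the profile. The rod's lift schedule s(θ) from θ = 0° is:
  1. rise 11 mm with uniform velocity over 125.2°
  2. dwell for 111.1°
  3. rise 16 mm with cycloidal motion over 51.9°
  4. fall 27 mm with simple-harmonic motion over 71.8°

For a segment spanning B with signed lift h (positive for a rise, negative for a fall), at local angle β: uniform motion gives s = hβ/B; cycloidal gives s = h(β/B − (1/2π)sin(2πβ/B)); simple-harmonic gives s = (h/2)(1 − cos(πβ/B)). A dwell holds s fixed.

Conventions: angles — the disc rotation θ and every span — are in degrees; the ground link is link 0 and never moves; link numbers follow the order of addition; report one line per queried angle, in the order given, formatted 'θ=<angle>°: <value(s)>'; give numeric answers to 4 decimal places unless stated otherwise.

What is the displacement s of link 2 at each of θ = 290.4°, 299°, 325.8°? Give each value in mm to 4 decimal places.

seg 1 [0°–125.2°] uniform, h=11: full span → s += 11 → s = 11.0000
seg 2 [125.2°–236.3°] dwell: s stays 11.0000
seg 3 [236.3°–288.2°] cycloidal, h=16: full span → s += 16 → s = 27.0000
seg 4 [288.2°–360°] simple-harmonic, h=-27: θ=290.4° here. β=2.2, B=71.8. -27/2·(1 − cos(π·0.0306)) = -0.0625 → s = 26.9375
seg 4 [288.2°–360°] simple-harmonic, h=-27: θ=299° here. β=10.8, B=71.8. -27/2·(1 − cos(π·0.1504)) = -1.4795 → s = 25.5205
seg 4 [288.2°–360°] simple-harmonic, h=-27: θ=325.8° here. β=37.6, B=71.8. -27/2·(1 − cos(π·0.5237)) = -14.5032 → s = 12.4968

θ=290.4°: 26.9375
θ=299°: 25.5205
θ=325.8°: 12.4968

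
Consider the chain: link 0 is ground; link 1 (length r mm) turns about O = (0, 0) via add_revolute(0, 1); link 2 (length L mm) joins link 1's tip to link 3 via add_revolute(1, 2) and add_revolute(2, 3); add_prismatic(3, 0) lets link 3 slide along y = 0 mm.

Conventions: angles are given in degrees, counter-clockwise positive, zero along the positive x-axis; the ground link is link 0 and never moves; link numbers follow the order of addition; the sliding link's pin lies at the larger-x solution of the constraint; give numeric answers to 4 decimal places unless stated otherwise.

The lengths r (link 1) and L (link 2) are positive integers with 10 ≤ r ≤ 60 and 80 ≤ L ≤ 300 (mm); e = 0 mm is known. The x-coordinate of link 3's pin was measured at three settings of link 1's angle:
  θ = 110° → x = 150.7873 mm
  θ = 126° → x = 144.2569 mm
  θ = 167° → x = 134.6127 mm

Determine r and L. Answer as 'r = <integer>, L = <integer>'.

constraint per measurement: (x − r cos θ)² + (r sin θ − e)² = L²
subtracting the θ₁ and θ₂ equations cancels the r² and L² terms:
r = (x₁² − x₂²) / (2[(x₁cos θ₁ + e sin θ₁) − (x₂cos θ₂ + e sin θ₂)]) = 29.0001 → r = 29
L² = (x₁ − r cos θ₁)² + (r sin θ₁ − e)² = 26569.0029 → L = 163.0000 → L = 163
check at θ₃=167°: x = 134.6127 (printed 134.6127) ✓

r = 29, L = 163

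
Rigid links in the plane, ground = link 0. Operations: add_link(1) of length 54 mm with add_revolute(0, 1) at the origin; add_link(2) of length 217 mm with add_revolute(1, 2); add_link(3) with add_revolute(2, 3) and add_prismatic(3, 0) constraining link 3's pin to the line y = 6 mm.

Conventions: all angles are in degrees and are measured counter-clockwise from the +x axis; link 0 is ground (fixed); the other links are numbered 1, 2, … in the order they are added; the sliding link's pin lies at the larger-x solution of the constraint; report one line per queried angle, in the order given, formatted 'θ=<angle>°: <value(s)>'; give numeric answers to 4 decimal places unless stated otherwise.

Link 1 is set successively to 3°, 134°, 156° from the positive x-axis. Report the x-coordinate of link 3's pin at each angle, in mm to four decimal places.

geometry: r = 54 mm, L = 217 mm, e = 6 mm
θ=3°: crank pin P = (r cos θ, r sin θ) = (53.925995, 2.826142)
θ=3°: h = r sin θ − e = 2.826142 − 6 = -3.173858
θ=3°: x = r cos θ + √(L² − h²) = 53.925995 + 216.976788 = 270.902783
θ=134°: crank pin P = (r cos θ, r sin θ) = (-37.511552, 38.844349)
θ=134°: h = r sin θ − e = 38.844349 − 6 = 32.844349
θ=134°: x = r cos θ + √(L² − h²) = -37.511552 + 214.499997 = 176.988445
θ=156°: crank pin P = (r cos θ, r sin θ) = (-49.331455, 21.963779)
θ=156°: h = r sin θ − e = 21.963779 − 6 = 15.963779
θ=156°: x = r cos θ + √(L² − h²) = -49.331455 + 216.412009 = 167.080555

θ=3°: 270.9028
θ=134°: 176.9884
θ=156°: 167.0806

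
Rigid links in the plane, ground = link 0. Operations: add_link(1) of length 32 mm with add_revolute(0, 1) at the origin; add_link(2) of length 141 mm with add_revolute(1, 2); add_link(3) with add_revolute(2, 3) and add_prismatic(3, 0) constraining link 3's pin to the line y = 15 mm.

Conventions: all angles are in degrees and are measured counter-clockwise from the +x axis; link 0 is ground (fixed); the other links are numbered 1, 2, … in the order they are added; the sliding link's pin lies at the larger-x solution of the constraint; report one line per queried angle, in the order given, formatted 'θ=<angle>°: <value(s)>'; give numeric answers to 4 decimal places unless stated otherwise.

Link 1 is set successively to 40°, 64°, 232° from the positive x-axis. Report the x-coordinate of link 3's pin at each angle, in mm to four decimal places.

geometry: r = 32 mm, L = 141 mm, e = 15 mm
θ=40°: crank pin P = (r cos θ, r sin θ) = (24.513422, 20.569204)
θ=40°: h = r sin θ − e = 20.569204 − 15 = 5.569204
θ=40°: x = r cos θ + √(L² − h²) = 24.513422 + 140.889971 = 165.403393
θ=64°: crank pin P = (r cos θ, r sin θ) = (14.027877, 28.761409)
θ=64°: h = r sin θ − e = 28.761409 − 15 = 13.761409
θ=64°: x = r cos θ + √(L² − h²) = 14.027877 + 140.326846 = 154.354722
θ=232°: crank pin P = (r cos θ, r sin θ) = (-19.701167, -25.216344)
θ=232°: h = r sin θ − e = -25.216344 − 15 = -40.216344
θ=232°: x = r cos θ + √(L² − h²) = -19.701167 + 135.143056 = 115.441889

θ=40°: 165.4034
θ=64°: 154.3547
θ=232°: 115.4419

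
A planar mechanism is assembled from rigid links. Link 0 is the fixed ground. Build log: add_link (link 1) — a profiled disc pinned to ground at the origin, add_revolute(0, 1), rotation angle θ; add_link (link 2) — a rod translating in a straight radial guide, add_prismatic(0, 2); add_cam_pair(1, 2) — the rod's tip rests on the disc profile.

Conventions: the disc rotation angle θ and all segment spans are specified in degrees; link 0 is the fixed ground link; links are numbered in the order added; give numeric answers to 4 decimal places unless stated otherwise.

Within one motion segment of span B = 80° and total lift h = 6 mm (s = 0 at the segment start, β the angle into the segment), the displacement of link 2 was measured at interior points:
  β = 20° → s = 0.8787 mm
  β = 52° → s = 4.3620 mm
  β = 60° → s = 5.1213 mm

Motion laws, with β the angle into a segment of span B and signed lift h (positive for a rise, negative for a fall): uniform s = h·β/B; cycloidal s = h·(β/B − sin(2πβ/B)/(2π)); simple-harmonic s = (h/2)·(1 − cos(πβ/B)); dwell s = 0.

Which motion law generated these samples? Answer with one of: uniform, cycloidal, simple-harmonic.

candidates at β/B = r: uniform s = h·r (linear in β); cycloidal s = h·(r − sin(2πr)/(2π)); simple-harmonic s = (h/2)(1 − cos(πr))
β=20°: printed 0.8787 | uniform 1.5000, cycloidal 0.5451, simple-harmonic 0.8787
β=52°: printed 4.3620 | uniform 3.9000, cycloidal 4.6726, simple-harmonic 4.3620
β=60°: printed 5.1213 | uniform 4.5000, cycloidal 5.4549, simple-harmonic 5.1213
only one law matches every sample → simple-harmonic

simple-harmonic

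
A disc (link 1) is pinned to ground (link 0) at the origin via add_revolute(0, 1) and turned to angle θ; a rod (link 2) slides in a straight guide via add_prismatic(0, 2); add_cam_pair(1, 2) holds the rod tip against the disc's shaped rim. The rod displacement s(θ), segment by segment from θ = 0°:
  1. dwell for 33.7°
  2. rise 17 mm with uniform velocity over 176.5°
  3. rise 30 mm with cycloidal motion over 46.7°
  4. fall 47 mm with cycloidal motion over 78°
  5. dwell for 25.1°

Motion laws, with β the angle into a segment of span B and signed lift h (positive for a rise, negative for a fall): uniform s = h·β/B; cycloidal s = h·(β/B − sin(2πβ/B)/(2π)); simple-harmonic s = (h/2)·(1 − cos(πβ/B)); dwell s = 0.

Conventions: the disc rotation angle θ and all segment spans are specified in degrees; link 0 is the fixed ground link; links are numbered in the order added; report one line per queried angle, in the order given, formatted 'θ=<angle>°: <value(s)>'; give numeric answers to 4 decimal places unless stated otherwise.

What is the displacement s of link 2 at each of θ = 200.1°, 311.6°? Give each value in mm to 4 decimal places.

segment 1 (0° to 33.7°, dwell): s unchanged at 0.0000
θ = 200.1° falls in segment 2 (33.7° to 210.2°, uniform, h = 17): β = 200.1 − 33.7 = 166.4°, B = 176.5°; Δs = 17·166.4/176.5 = 16.0272; s = 0.0000 + 16.0272 = 16.0272
segment 2 (33.7° to 210.2°, uniform, h = 17) is passed completely: s = 0.0000 + (17) = 17.0000
segment 3 (210.2° to 256.9°, cycloidal, h = 30) is passed completely: s = 17.0000 + (30) = 47.0000
θ = 311.6° falls in segment 4 (256.9° to 334.9°, cycloidal, h = -47): β = 311.6 − 256.9 = 54.7°, B = 78°; Δs = -47·(0.7013 − sin(2π·0.7013)/(2π)) = -40.0928; s = 47.0000 − 40.0928 = 6.9072

θ=200.1°: 16.0272
θ=311.6°: 6.9072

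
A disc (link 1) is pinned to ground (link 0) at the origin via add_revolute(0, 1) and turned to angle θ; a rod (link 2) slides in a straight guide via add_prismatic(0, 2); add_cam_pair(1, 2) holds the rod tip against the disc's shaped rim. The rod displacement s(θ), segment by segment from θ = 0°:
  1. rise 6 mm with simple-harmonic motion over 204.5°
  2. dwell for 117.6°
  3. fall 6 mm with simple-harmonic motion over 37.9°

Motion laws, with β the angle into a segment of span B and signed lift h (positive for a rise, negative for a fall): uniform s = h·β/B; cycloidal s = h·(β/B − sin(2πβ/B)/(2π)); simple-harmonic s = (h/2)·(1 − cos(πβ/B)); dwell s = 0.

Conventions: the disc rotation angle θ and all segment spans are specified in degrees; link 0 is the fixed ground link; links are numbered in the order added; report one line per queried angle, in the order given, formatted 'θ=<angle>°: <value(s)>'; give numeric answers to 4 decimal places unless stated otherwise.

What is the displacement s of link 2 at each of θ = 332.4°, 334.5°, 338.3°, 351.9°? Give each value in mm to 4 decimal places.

segment 1 (0° to 204.5°, simple-harmonic, h = 6) is passed completely: s = 0.0000 + (6) = 6.0000
segment 2 (204.5° to 322.1°, dwell): s unchanged at 6.0000
θ = 332.4° falls in segment 3 (322.1° to 360°, simple-harmonic, h = -6): β = 332.4 − 322.1 = 10.3°, B = 37.9°; Δs = -6/2·(1 − cos(π·0.2718)) = -1.0286; s = 6.0000 − 1.0286 = 4.9714
θ = 334.5° falls in segment 3 (322.1° to 360°, simple-harmonic, h = -6): β = 334.5 − 322.1 = 12.4°, B = 37.9°; Δs = -6/2·(1 − cos(π·0.3272)) = -1.4500; s = 6.0000 − 1.4500 = 4.5500
θ = 338.3° falls in segment 3 (322.1° to 360°, simple-harmonic, h = -6): β = 338.3 − 322.1 = 16.2°, B = 37.9°; Δs = -6/2·(1 − cos(π·0.4274)) = -2.3221; s = 6.0000 − 2.3221 = 3.6779
θ = 351.9° falls in segment 3 (322.1° to 360°, simple-harmonic, h = -6): β = 351.9 − 322.1 = 29.8°, B = 37.9°; Δs = -6/2·(1 − cos(π·0.7863)) = -5.3488; s = 6.0000 − 5.3488 = 0.6512

θ=332.4°: 4.9714
θ=334.5°: 4.5500
θ=338.3°: 3.6779
θ=351.9°: 0.6512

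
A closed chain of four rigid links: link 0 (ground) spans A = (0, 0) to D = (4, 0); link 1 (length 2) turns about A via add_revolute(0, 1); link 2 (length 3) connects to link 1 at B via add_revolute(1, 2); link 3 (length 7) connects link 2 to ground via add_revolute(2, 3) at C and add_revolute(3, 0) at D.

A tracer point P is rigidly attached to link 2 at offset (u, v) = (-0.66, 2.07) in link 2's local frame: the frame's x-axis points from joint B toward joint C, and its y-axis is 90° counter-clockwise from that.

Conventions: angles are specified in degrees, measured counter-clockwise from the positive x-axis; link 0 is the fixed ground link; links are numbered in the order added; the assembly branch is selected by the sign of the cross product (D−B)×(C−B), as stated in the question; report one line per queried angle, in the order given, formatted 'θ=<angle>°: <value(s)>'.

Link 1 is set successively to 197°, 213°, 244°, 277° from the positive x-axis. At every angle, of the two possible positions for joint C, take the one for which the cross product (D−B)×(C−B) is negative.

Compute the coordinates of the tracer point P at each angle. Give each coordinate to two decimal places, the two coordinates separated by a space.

A=(0,0), D=(4.00,0)
θ=197°: B = A + 2.00·(cos197°, sin197°) = (-1.9126, -0.5847)
θ=197°: |BD| = 5.9415
θ=197°: circle(B,3.00) ∩ circle(D,7.00): a=-0.3955, h=2.9738
θ=197°:   candidates: C₊=(-2.5988,2.3357) cross=17.669; C₋=(-2.0135,-3.5830) cross=-17.669
θ=197°:   branch - wants cross < 0 → take C=(-2.0135,-3.5830) (cross=-17.669)
θ=197°: ex = (C−B)/|BC| = (-0.0336,-0.9994); ey = (0.9994,-0.0336)
θ=197°: P = B + -0.66·ex + 2.07·ey = (0.1784,0.0053)
θ=213°: B = A + 2.00·(cos213°, sin213°) = (-1.6773, -1.0893)
θ=213°: |BD| = 5.7809
θ=213°: circle(B,3.00) ∩ circle(D,7.00): a=-0.5692, h=2.9455
θ=213°:   candidates: C₊=(-2.7914,1.6962) cross=17.028; C₋=(-1.6814,-4.0893) cross=-17.028
θ=213°:   branch - wants cross < 0 → take C=(-1.6814,-4.0893) (cross=-17.028)
θ=213°: ex = (C−B)/|BC| = (-0.0013,-1.0000); ey = (1.0000,-0.0013)
θ=213°: P = B + -0.66·ex + 2.07·ey = (0.3935,-0.4321)
θ=244°: B = A + 2.00·(cos244°, sin244°) = (-0.8767, -1.7976)
θ=244°: |BD| = 5.1975
θ=244°: circle(B,3.00) ∩ circle(D,7.00): a=-1.2493, h=2.7275
θ=244°:   candidates: C₊=(-2.9922,0.3295) cross=14.176; C₋=(-1.1056,-4.7888) cross=-14.176
θ=244°:   branch - wants cross < 0 → take C=(-1.1056,-4.7888) (cross=-14.176)
θ=244°: ex = (C−B)/|BC| = (-0.0763,-0.9971); ey = (0.9971,-0.0763)
θ=244°: P = B + -0.66·ex + 2.07·ey = (1.2376,-1.2974)
θ=277°: B = A + 2.00·(cos277°, sin277°) = (0.2437, -1.9851)
θ=277°: |BD| = 4.2485
θ=277°: circle(B,3.00) ∩ circle(D,7.00): a=-2.5832, h=1.5254
θ=277°:   candidates: C₊=(-2.7529,-1.8434) cross=6.481; C₋=(-1.3274,-4.5408) cross=-6.481
θ=277°:   branch - wants cross < 0 → take C=(-1.3274,-4.5408) (cross=-6.481)
θ=277°: ex = (C−B)/|BC| = (-0.5237,-0.8519); ey = (0.8519,-0.5237)
θ=277°: P = B + -0.66·ex + 2.07·ey = (2.3528,-2.5070)

θ=197°: 0.18 0.01
θ=213°: 0.39 -0.43
θ=244°: 1.24 -1.30
θ=277°: 2.35 -2.51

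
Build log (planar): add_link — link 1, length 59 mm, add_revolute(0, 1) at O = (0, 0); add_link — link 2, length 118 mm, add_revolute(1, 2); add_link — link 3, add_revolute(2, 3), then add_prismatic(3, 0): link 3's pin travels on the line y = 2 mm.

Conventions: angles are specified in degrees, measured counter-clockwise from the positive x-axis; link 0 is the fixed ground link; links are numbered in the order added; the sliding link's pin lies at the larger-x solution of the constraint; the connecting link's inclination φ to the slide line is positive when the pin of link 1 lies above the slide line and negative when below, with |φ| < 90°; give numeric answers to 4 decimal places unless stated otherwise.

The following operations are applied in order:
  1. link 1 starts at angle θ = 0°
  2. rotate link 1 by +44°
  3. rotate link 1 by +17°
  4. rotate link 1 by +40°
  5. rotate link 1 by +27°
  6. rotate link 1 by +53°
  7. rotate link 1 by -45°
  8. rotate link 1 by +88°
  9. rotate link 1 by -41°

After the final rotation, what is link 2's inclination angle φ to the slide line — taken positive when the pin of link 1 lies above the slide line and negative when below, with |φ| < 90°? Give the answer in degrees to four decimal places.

geometry: r = 59 mm, L = 118 mm, e = 2 mm; θ starts at 0°
rotate link 1 by +44°: θ ← 0° +44° = 44°
rotate link 1 by +17°: θ ← 44° +17° = 61°
rotate link 1 by +40°: θ ← 61° +40° = 101°
rotate link 1 by +27°: θ ← 101° +27° = 128°
rotate link 1 by +53°: θ ← 128° +53° = 181°
rotate link 1 by -45°: θ ← 181° -45° = 136°
rotate link 1 by +88°: θ ← 136° +88° = 224°
rotate link 1 by -41°: θ ← 224° -41° = 183°
h = r sin θ − e = -3.087821 − 2 = -5.087821
sin φ = h / L = -5.087821 / 118 = -0.04311713
φ = arcsin(-0.04311713) = -2.471196°

-2.4712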